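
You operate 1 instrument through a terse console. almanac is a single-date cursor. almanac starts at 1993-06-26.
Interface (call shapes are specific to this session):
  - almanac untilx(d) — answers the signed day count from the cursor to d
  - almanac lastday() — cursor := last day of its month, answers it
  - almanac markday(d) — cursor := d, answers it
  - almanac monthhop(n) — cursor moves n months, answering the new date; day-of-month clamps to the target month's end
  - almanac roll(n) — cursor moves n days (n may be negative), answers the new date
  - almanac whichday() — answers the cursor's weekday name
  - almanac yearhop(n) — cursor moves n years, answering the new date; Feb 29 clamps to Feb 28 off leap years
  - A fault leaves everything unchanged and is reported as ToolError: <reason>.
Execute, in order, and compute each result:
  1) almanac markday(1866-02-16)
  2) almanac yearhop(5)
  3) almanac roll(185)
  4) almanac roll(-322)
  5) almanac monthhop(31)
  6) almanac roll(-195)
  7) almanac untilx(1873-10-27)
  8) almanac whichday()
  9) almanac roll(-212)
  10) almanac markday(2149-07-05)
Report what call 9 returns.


Answer: 1872-03-21

Derivation:
→ almanac markday(d='1866-02-16')
← 1866-02-16
→ almanac yearhop(n='5')
← 1871-02-16
→ almanac roll(n='185')
← 1871-08-20
→ almanac roll(n='-322')
← 1870-10-02
→ almanac monthhop(n='31')
← 1873-05-02
→ almanac roll(n='-195')
← 1872-10-19
→ almanac untilx(d='1873-10-27')
← 373
→ almanac whichday()
← Saturday
→ almanac roll(n='-212')
← 1872-03-21
→ almanac markday(d='2149-07-05')
← 2149-07-05


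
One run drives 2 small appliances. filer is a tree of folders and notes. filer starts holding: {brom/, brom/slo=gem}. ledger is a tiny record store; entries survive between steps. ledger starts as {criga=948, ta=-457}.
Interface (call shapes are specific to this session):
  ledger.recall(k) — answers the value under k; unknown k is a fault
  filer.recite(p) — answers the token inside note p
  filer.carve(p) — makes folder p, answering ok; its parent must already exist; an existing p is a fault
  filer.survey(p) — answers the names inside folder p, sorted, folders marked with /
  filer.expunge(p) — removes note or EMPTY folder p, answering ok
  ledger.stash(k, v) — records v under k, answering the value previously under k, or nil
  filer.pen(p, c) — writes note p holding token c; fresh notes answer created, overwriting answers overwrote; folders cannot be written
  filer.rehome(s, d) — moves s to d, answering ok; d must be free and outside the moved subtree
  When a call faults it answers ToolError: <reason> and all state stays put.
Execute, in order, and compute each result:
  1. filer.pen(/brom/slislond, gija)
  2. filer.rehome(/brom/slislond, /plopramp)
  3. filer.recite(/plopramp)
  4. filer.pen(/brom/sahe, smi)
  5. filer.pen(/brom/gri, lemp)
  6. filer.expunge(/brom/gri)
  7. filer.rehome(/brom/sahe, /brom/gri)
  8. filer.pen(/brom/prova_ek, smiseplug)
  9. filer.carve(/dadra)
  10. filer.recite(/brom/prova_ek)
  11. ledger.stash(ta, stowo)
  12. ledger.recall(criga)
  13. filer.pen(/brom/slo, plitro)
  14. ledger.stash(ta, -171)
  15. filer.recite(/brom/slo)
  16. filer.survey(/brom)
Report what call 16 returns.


Do: filer.pen[p=/brom/slislond; c=gija]
See: created
Do: filer.rehome[s=/brom/slislond; d=/plopramp]
See: ok
Do: filer.recite[p=/plopramp]
See: gija
Do: filer.pen[p=/brom/sahe; c=smi]
See: created
Do: filer.pen[p=/brom/gri; c=lemp]
See: created
Do: filer.expunge[p=/brom/gri]
See: ok
Do: filer.rehome[s=/brom/sahe; d=/brom/gri]
See: ok
Do: filer.pen[p=/brom/prova_ek; c=smiseplug]
See: created
Do: filer.carve[p=/dadra]
See: ok
Do: filer.recite[p=/brom/prova_ek]
See: smiseplug
Do: ledger.stash[k=ta; v=stowo]
See: -457
Do: ledger.recall[k=criga]
See: 948
Do: filer.pen[p=/brom/slo; c=plitro]
See: overwrote
Do: ledger.stash[k=ta; v=-171]
See: stowo
Do: filer.recite[p=/brom/slo]
See: plitro
Do: filer.survey[p=/brom]
See: [gri, prova_ek, slo]

Answer: [gri, prova_ek, slo]


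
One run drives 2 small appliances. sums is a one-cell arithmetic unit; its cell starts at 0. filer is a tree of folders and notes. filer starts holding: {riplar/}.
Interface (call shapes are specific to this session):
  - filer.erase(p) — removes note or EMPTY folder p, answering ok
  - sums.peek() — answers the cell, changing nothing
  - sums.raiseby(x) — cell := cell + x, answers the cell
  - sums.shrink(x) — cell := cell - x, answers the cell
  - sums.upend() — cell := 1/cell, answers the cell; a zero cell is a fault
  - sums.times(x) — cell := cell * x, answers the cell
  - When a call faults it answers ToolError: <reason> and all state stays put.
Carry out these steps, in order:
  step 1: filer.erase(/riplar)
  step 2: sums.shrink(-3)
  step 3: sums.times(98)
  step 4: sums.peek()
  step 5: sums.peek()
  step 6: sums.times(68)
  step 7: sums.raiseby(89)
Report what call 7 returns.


Answer: 20081

Derivation:
→ filer.erase(p: /riplar)
← ok
→ sums.shrink(x: -3)
← 3
→ sums.times(x: 98)
← 294
→ sums.peek()
← 294
→ sums.peek()
← 294
→ sums.times(x: 68)
← 19992
→ sums.raiseby(x: 89)
← 20081


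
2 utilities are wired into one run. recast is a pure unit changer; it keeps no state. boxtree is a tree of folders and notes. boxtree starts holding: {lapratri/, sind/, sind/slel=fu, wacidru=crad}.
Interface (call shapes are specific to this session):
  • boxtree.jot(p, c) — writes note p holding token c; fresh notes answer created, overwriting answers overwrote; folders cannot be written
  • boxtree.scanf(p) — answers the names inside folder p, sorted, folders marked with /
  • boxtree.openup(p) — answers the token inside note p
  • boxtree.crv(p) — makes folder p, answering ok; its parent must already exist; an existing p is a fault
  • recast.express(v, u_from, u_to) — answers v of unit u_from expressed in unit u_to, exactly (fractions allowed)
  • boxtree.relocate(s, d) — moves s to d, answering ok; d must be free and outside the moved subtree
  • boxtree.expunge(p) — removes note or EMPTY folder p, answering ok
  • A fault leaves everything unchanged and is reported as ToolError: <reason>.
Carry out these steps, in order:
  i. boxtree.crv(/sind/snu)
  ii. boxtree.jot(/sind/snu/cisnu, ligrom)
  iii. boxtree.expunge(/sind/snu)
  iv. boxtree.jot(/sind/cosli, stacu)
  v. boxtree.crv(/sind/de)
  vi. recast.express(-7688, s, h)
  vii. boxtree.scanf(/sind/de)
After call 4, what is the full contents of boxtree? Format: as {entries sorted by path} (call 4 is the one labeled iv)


% boxtree.crv(p→/sind/snu) : ok
% boxtree.jot(p→/sind/snu/cisnu, c→ligrom) : created
% boxtree.expunge(p→/sind/snu) : ToolError: not empty
% boxtree.jot(p→/sind/cosli, c→stacu) : created
% boxtree.crv(p→/sind/de) : ok
% recast.express(v→-7688, u_from→s, u_to→h) : -961/450
% boxtree.scanf(p→/sind/de) : []

Answer: {lapratri/, sind/, sind/cosli=stacu, sind/slel=fu, sind/snu/, sind/snu/cisnu=ligrom, wacidru=crad}


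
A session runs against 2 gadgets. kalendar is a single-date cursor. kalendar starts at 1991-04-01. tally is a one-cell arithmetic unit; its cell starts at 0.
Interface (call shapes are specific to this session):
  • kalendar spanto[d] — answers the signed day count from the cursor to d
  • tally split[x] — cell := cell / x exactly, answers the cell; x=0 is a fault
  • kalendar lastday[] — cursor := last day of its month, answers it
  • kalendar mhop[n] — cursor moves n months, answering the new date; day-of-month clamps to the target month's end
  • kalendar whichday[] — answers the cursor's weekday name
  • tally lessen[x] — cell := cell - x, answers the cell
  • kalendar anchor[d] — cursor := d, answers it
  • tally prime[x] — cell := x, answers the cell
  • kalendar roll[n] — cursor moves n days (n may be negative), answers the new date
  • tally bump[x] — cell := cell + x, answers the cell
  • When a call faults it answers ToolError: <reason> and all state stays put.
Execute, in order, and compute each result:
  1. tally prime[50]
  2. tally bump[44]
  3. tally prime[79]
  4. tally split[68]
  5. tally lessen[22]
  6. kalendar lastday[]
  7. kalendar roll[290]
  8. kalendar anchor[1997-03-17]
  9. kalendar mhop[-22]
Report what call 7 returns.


Answer: 1992-02-14

Derivation:
% tally prime 50
  50
% tally bump 44
  94
% tally prime 79
  79
% tally split 68
  79/68
% tally lessen 22
  -1417/68
% kalendar lastday
  1991-04-30
% kalendar roll 290
  1992-02-14
% kalendar anchor 1997-03-17
  1997-03-17
% kalendar mhop -22
  1995-05-17


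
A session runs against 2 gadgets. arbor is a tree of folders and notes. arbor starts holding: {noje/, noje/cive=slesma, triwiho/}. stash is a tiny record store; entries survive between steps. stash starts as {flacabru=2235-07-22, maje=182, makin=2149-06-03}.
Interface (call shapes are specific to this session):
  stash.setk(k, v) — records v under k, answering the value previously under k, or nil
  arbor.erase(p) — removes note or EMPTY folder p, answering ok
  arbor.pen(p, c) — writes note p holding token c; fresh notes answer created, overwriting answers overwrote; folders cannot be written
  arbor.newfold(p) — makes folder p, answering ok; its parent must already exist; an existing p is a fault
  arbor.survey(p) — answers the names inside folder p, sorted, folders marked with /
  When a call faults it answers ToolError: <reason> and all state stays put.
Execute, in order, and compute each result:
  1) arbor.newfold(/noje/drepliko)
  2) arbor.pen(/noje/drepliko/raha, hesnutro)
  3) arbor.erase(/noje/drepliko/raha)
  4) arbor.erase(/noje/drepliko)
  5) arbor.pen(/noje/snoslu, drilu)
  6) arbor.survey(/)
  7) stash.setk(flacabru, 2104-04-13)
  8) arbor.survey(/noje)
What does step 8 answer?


~$ newfold /noje/drepliko
  ok
~$ pen /noje/drepliko/raha hesnutro
  created
~$ erase /noje/drepliko/raha
  ok
~$ erase /noje/drepliko
  ok
~$ pen /noje/snoslu drilu
  created
~$ survey /
  [noje/, triwiho/]
~$ setk flacabru 2104-04-13
  2235-07-22
~$ survey /noje
  [cive, snoslu]

Answer: [cive, snoslu]


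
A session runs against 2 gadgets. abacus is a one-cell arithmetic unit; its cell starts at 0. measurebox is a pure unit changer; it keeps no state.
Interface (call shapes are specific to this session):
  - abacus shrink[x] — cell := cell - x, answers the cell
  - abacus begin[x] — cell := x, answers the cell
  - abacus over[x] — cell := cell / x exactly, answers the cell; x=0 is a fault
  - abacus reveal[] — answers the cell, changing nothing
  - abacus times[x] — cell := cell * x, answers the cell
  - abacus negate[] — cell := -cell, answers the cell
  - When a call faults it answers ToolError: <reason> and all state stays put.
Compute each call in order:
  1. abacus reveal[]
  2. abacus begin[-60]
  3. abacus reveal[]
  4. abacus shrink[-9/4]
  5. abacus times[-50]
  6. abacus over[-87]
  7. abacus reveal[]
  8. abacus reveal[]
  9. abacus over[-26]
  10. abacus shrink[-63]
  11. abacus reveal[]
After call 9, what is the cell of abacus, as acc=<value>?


Answer: acc=1925/1508

Derivation:
% abacus reveal() -> 0
% abacus begin(-60) -> -60
% abacus reveal() -> -60
% abacus shrink(-9/4) -> -231/4
% abacus times(-50) -> 5775/2
% abacus over(-87) -> -1925/58
% abacus reveal() -> -1925/58
% abacus reveal() -> -1925/58
% abacus over(-26) -> 1925/1508
% abacus shrink(-63) -> 96929/1508
% abacus reveal() -> 96929/1508


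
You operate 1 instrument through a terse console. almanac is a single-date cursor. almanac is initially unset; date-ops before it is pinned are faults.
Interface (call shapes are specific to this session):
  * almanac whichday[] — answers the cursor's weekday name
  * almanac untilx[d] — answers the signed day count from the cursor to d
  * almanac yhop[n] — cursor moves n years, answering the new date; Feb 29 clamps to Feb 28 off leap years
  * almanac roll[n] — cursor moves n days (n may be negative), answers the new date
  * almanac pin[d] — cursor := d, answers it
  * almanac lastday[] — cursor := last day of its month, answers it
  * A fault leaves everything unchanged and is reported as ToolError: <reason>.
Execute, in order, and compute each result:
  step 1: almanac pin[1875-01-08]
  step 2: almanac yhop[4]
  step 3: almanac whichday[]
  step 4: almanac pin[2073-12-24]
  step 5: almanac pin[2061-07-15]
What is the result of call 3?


→ almanac pin(d='1875-01-08')
← 1875-01-08
→ almanac yhop(n='4')
← 1879-01-08
→ almanac whichday()
← Wednesday
→ almanac pin(d='2073-12-24')
← 2073-12-24
→ almanac pin(d='2061-07-15')
← 2061-07-15

Answer: Wednesday


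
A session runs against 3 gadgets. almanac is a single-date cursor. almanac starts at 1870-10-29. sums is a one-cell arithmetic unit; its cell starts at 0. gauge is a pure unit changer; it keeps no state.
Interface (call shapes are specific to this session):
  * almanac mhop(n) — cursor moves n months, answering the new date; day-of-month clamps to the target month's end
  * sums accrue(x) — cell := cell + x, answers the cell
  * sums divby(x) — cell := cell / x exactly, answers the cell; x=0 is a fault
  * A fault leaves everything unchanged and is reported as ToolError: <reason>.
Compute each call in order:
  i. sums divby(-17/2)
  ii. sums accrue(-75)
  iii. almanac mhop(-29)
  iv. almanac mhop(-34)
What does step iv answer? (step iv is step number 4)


// 1. sums divby(-17/2) => 0
// 2. sums accrue(-75) => -75
// 3. almanac mhop(-29) => 1868-05-29
// 4. almanac mhop(-34) => 1865-07-29

Answer: 1865-07-29


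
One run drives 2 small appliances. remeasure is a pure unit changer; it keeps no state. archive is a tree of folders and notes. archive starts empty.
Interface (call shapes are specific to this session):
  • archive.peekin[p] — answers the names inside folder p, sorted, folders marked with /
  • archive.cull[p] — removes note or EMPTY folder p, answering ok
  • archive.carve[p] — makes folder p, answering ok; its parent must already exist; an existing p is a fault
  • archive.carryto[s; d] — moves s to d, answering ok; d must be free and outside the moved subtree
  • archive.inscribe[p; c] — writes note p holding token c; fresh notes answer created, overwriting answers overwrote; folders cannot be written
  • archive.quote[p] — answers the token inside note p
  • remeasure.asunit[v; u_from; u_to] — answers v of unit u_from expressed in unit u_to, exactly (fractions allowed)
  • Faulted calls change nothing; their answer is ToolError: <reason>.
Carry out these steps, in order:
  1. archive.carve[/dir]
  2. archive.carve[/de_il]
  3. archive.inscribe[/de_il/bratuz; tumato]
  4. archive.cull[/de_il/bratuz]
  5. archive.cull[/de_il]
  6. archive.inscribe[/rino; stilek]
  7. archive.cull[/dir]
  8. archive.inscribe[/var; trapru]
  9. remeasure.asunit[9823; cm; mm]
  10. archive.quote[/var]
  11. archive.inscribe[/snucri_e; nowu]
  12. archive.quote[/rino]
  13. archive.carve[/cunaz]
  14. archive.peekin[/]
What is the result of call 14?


;; archive.carve(p='/dir') -> ok
;; archive.carve(p='/de_il') -> ok
;; archive.inscribe(p='/de_il/bratuz', c='tumato') -> created
;; archive.cull(p='/de_il/bratuz') -> ok
;; archive.cull(p='/de_il') -> ok
;; archive.inscribe(p='/rino', c='stilek') -> created
;; archive.cull(p='/dir') -> ok
;; archive.inscribe(p='/var', c='trapru') -> created
;; remeasure.asunit(v='9823', u_from='cm', u_to='mm') -> 98230
;; archive.quote(p='/var') -> trapru
;; archive.inscribe(p='/snucri_e', c='nowu') -> created
;; archive.quote(p='/rino') -> stilek
;; archive.carve(p='/cunaz') -> ok
;; archive.peekin(p='/') -> [cunaz/, rino, snucri_e, var]

Answer: [cunaz/, rino, snucri_e, var]


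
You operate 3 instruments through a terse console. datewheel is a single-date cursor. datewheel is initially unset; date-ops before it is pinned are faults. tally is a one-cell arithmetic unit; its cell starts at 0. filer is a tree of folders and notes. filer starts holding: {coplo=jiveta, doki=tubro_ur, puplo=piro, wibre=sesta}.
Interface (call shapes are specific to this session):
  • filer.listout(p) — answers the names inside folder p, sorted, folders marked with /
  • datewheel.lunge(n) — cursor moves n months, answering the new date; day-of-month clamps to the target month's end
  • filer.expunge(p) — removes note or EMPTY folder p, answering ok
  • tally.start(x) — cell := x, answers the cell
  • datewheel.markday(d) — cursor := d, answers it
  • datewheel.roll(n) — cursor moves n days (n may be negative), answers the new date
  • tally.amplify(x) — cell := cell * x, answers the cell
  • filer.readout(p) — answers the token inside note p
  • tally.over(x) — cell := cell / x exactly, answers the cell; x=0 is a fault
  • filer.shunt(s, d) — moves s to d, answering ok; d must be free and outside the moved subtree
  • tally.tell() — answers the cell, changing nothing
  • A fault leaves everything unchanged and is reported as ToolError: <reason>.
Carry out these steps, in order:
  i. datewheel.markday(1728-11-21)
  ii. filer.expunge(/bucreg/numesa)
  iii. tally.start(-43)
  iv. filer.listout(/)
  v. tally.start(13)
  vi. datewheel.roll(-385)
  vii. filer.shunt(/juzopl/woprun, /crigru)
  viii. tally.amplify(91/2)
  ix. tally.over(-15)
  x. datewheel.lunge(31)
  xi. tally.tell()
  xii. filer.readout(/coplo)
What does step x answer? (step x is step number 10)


Step: datewheel.markday[d='1728-11-21']
Result: 1728-11-21
Step: filer.expunge[p='/bucreg/numesa']
Result: ToolError: not found
Step: tally.start[x='-43']
Result: -43
Step: filer.listout[p='/']
Result: [coplo, doki, puplo, wibre]
Step: tally.start[x='13']
Result: 13
Step: datewheel.roll[n='-385']
Result: 1727-11-02
Step: filer.shunt[s='/juzopl/woprun'; d='/crigru']
Result: ToolError: not found
Step: tally.amplify[x='91/2']
Result: 1183/2
Step: tally.over[x='-15']
Result: -1183/30
Step: datewheel.lunge[n='31']
Result: 1730-06-02
Step: tally.tell[]
Result: -1183/30
Step: filer.readout[p='/coplo']
Result: jiveta

Answer: 1730-06-02


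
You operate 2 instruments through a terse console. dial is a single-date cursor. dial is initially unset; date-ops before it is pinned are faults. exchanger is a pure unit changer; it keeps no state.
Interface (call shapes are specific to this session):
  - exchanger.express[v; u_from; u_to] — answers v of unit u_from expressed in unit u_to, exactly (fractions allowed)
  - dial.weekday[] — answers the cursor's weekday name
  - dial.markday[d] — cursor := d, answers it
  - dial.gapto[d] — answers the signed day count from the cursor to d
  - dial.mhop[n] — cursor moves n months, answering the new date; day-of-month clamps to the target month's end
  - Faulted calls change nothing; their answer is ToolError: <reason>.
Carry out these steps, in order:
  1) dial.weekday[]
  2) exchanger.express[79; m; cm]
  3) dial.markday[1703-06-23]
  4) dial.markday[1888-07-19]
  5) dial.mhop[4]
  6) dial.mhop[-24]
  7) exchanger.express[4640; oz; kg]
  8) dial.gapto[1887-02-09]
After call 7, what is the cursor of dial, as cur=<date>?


[in] dial.weekday
= ToolError: no date set
[in] exchanger.express v: 79 u_from: m u_to: cm
= 7900
[in] dial.markday d: 1703-06-23
= 1703-06-23
[in] dial.markday d: 1888-07-19
= 1888-07-19
[in] dial.mhop n: 4
= 1888-11-19
[in] dial.mhop n: -24
= 1886-11-19
[in] exchanger.express v: 4640 u_from: oz u_to: kg
= 1315417873/10000000
[in] dial.gapto d: 1887-02-09
= 82

Answer: cur=1886-11-19


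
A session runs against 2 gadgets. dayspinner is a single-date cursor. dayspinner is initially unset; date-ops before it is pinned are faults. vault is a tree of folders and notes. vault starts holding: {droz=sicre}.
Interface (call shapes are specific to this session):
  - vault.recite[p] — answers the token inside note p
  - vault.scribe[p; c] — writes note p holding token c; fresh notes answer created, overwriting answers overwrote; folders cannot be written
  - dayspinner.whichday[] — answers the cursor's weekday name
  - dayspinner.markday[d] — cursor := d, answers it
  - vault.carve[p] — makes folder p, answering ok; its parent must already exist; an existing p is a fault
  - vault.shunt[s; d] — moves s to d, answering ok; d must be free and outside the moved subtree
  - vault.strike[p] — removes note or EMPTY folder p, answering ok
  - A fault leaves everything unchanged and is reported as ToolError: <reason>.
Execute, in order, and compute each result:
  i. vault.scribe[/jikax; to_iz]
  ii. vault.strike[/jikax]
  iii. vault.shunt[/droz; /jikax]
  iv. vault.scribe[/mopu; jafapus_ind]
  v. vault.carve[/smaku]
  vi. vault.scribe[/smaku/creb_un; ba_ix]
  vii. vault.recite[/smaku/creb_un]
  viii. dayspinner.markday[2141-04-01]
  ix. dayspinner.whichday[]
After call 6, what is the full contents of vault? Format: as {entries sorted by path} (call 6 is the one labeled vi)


Using vault.scribe(p: /jikax, c: to_iz), and observe created.
Calling vault.strike(p: /jikax), giving ok.
I invoke vault.shunt(s: /droz, d: /jikax), — result: ok.
Next I call vault.scribe(p: /mopu, c: jafapus_ind), giving created.
Calling vault.carve(p: /smaku), yielding ok.
I call vault.scribe(p: /smaku/creb_un, c: ba_ix): created.
I run vault.recite(p: /smaku/creb_un), which returns ba_ix.
I invoke dayspinner.markday(d: 2141-04-01), which returns 2141-04-01.
I invoke dayspinner.whichday, and see Saturday.

Answer: {jikax=sicre, mopu=jafapus_ind, smaku/, smaku/creb_un=ba_ix}


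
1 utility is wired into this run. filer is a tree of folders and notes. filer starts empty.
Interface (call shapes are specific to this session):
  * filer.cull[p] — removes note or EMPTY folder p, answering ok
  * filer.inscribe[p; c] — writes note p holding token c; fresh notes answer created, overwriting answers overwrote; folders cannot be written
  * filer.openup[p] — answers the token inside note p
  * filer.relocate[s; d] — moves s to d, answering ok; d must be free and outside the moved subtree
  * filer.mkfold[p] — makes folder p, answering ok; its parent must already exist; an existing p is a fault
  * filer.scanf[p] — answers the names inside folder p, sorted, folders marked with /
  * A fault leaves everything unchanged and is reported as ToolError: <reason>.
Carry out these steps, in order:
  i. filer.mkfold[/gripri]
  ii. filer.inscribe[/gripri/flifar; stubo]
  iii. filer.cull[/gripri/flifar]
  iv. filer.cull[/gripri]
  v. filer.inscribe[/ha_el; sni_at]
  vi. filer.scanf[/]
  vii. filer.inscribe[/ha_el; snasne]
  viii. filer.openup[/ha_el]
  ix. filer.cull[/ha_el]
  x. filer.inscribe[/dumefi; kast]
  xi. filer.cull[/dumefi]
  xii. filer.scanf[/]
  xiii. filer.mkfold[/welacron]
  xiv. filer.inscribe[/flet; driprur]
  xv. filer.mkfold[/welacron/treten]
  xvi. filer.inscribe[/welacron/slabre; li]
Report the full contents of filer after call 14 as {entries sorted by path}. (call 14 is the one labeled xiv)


-> filer.mkfold(p=/gripri)
<- ok
-> filer.inscribe(p=/gripri/flifar, c=stubo)
<- created
-> filer.cull(p=/gripri/flifar)
<- ok
-> filer.cull(p=/gripri)
<- ok
-> filer.inscribe(p=/ha_el, c=sni_at)
<- created
-> filer.scanf(p=/)
<- [ha_el]
-> filer.inscribe(p=/ha_el, c=snasne)
<- overwrote
-> filer.openup(p=/ha_el)
<- snasne
-> filer.cull(p=/ha_el)
<- ok
-> filer.inscribe(p=/dumefi, c=kast)
<- created
-> filer.cull(p=/dumefi)
<- ok
-> filer.scanf(p=/)
<- []
-> filer.mkfold(p=/welacron)
<- ok
-> filer.inscribe(p=/flet, c=driprur)
<- created
-> filer.mkfold(p=/welacron/treten)
<- ok
-> filer.inscribe(p=/welacron/slabre, c=li)
<- created

Answer: {flet=driprur, welacron/}


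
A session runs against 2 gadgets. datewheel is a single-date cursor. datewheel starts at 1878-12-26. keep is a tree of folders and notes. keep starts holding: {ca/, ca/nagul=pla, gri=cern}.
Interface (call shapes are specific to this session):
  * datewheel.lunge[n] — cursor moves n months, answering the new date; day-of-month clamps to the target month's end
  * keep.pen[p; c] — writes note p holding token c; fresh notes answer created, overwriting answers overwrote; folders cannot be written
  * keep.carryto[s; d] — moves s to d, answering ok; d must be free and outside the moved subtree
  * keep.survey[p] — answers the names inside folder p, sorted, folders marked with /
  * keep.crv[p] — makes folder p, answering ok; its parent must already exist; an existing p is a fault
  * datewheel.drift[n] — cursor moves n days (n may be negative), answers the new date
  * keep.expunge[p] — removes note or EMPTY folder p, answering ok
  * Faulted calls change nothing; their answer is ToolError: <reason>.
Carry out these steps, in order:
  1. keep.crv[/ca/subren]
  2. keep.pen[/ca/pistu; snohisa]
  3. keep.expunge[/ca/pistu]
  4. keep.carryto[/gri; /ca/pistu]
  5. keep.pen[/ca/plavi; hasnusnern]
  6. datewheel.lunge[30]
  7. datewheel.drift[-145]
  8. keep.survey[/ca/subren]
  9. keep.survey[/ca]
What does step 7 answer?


Answer: 1881-02-01

Derivation:
Calling keep.crv with /ca/subren, and get ok.
Now I run keep.pen with /ca/pistu, snohisa: created.
I run keep.expunge with /ca/pistu, and observe ok.
I try keep.carryto with /gri, /ca/pistu, and see ok.
Now I run keep.pen with /ca/plavi, hasnusnern, and get created.
I use datewheel.lunge with 30, yielding 1881-06-26.
Invoking datewheel.drift with -145, and observe 1881-02-01.
I call keep.survey with /ca/subren, — result: [].
I call keep.survey with /ca, and see [nagul, pistu, plavi, subren/].


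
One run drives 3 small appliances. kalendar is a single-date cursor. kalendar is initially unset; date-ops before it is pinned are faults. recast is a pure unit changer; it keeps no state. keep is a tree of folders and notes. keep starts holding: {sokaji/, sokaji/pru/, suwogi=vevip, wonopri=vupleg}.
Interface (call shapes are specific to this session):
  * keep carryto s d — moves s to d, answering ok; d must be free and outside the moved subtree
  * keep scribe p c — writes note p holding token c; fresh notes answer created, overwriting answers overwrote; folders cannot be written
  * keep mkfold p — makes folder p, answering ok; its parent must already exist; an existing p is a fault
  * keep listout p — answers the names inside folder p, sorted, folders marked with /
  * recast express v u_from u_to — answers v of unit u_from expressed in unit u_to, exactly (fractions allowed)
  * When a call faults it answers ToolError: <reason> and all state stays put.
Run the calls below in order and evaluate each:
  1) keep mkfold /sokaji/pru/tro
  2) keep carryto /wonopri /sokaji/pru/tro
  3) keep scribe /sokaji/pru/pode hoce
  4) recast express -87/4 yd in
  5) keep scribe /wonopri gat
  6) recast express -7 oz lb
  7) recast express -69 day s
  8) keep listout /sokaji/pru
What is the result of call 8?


Answer: [pode, tro/]

Derivation:
;; 1. keep mkfold(p=/sokaji/pru/tro) => ok
;; 2. keep carryto(s=/wonopri, d=/sokaji/pru/tro) => ToolError: exists
;; 3. keep scribe(p=/sokaji/pru/pode, c=hoce) => created
;; 4. recast express(v=-87/4, u_from=yd, u_to=in) => -783
;; 5. keep scribe(p=/wonopri, c=gat) => overwrote
;; 6. recast express(v=-7, u_from=oz, u_to=lb) => -7/16
;; 7. recast express(v=-69, u_from=day, u_to=s) => -5961600
;; 8. keep listout(p=/sokaji/pru) => [pode, tro/]


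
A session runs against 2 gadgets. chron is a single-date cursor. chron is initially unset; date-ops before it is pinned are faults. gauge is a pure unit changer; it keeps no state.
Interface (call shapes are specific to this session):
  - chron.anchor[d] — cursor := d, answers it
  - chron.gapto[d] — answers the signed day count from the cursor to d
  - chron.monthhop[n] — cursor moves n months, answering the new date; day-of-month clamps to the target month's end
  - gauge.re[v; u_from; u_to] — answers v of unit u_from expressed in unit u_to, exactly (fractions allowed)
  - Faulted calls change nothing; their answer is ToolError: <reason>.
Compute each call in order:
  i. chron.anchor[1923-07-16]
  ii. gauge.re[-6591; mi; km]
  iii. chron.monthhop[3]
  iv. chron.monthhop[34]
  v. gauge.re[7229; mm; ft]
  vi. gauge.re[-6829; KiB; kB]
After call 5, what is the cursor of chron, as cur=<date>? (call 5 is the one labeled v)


Now I run anchor using d=1923-07-16, → 1923-07-16.
Invoking re using v=-6591, u_from=mi, u_to=km, — result: -165737286/15625.
Invoking monthhop using n=3: 1923-10-16.
Next I call monthhop using n=34, — result: 1926-08-16.
Next I call re using v=7229, u_from=mm, u_to=ft, and observe 36145/1524.
I invoke re using v=-6829, u_from=KiB, u_to=kB: -874112/125.

Answer: cur=1926-08-16


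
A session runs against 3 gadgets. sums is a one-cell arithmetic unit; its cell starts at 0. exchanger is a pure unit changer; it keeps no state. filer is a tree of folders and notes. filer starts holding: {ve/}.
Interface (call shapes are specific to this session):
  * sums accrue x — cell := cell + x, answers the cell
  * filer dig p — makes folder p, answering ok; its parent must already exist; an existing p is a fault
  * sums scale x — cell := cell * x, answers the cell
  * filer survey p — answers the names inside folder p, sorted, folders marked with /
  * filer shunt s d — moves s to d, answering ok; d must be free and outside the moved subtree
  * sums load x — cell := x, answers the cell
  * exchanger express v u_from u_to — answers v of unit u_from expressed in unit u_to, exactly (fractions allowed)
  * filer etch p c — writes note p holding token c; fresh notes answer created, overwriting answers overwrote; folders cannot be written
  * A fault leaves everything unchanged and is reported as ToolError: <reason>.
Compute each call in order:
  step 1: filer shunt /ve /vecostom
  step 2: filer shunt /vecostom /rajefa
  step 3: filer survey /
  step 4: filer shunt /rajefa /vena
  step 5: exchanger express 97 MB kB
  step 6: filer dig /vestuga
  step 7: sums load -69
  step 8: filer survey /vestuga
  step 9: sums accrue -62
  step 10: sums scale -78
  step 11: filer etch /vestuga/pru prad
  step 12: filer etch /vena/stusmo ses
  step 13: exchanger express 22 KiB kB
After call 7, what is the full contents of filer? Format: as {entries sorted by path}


>> filer shunt(s→/ve, d→/vecostom)
<< ok
>> filer shunt(s→/vecostom, d→/rajefa)
<< ok
>> filer survey(p→/)
<< [rajefa/]
>> filer shunt(s→/rajefa, d→/vena)
<< ok
>> exchanger express(v→97, u_from→MB, u_to→kB)
<< 97000
>> filer dig(p→/vestuga)
<< ok
>> sums load(x→-69)
<< -69
>> filer survey(p→/vestuga)
<< []
>> sums accrue(x→-62)
<< -131
>> sums scale(x→-78)
<< 10218
>> filer etch(p→/vestuga/pru, c→prad)
<< created
>> filer etch(p→/vena/stusmo, c→ses)
<< created
>> exchanger express(v→22, u_from→KiB, u_to→kB)
<< 2816/125

Answer: {vena/, vestuga/}


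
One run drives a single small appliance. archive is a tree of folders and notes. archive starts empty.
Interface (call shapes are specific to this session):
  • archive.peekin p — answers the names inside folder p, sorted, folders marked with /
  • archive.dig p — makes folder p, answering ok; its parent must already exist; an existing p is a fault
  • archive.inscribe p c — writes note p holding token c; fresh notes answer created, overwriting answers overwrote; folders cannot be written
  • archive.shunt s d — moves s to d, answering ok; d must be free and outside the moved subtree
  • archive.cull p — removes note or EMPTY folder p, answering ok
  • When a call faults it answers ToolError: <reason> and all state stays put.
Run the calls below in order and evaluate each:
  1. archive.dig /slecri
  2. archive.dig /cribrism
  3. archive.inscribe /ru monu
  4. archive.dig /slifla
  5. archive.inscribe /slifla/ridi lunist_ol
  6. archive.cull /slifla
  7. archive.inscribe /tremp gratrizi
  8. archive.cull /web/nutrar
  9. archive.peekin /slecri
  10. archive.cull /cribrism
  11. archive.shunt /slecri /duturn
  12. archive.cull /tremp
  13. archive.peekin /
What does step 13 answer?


Answer: [duturn/, ru, slifla/]

Derivation:
·→ archive.dig(/slecri)
·← ok
·→ archive.dig(/cribrism)
·← ok
·→ archive.inscribe(/ru, monu)
·← created
·→ archive.dig(/slifla)
·← ok
·→ archive.inscribe(/slifla/ridi, lunist_ol)
·← created
·→ archive.cull(/slifla)
·← ToolError: not empty
·→ archive.inscribe(/tremp, gratrizi)
·← created
·→ archive.cull(/web/nutrar)
·← ToolError: not found
·→ archive.peekin(/slecri)
·← []
·→ archive.cull(/cribrism)
·← ok
·→ archive.shunt(/slecri, /duturn)
·← ok
·→ archive.cull(/tremp)
·← ok
·→ archive.peekin(/)
·← [duturn/, ru, slifla/]


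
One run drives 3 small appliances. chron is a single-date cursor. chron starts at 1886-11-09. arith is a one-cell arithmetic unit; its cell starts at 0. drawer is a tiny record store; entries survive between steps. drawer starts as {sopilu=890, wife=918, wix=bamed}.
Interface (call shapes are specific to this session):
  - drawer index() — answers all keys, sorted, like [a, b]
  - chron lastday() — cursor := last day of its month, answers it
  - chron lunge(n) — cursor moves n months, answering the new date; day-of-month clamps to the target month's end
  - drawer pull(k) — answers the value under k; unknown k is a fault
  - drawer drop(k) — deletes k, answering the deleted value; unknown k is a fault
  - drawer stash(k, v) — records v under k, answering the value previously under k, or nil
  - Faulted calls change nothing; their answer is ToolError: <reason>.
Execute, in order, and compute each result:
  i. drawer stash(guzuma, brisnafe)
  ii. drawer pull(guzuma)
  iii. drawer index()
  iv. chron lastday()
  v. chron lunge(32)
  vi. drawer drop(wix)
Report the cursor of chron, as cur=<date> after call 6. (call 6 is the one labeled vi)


~$ drawer stash guzuma brisnafe
[out] nil
~$ drawer pull guzuma
[out] brisnafe
~$ drawer index
[out] [guzuma, sopilu, wife, wix]
~$ chron lastday
[out] 1886-11-30
~$ chron lunge 32
[out] 1889-07-30
~$ drawer drop wix
[out] bamed

Answer: cur=1889-07-30


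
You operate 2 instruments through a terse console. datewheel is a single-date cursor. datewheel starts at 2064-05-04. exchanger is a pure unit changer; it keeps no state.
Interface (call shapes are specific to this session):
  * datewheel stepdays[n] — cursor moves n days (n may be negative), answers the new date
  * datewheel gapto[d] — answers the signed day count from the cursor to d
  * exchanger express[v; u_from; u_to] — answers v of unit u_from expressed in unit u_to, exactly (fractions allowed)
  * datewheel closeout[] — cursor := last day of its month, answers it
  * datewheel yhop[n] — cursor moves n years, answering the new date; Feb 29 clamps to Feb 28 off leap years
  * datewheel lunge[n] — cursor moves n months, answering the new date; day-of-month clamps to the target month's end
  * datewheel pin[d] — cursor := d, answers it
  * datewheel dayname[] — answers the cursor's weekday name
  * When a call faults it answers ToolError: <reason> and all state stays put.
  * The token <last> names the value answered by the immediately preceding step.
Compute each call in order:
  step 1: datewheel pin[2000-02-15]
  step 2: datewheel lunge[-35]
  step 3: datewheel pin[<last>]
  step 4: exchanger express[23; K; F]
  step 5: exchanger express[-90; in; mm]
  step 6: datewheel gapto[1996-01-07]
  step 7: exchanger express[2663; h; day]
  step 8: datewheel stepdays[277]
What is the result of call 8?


# 1. datewheel pin(d→2000-02-15) : 2000-02-15
# 2. datewheel lunge(n→-35) : 1997-03-15
# 3. datewheel pin(d→<last>) : 1997-03-15
# 4. exchanger express(v→23, u_from→K, u_to→F) : -41827/100
# 5. exchanger express(v→-90, u_from→in, u_to→mm) : -2286
# 6. datewheel gapto(d→1996-01-07) : -433
# 7. exchanger express(v→2663, u_from→h, u_to→day) : 2663/24
# 8. datewheel stepdays(n→277) : 1997-12-17

Answer: 1997-12-17


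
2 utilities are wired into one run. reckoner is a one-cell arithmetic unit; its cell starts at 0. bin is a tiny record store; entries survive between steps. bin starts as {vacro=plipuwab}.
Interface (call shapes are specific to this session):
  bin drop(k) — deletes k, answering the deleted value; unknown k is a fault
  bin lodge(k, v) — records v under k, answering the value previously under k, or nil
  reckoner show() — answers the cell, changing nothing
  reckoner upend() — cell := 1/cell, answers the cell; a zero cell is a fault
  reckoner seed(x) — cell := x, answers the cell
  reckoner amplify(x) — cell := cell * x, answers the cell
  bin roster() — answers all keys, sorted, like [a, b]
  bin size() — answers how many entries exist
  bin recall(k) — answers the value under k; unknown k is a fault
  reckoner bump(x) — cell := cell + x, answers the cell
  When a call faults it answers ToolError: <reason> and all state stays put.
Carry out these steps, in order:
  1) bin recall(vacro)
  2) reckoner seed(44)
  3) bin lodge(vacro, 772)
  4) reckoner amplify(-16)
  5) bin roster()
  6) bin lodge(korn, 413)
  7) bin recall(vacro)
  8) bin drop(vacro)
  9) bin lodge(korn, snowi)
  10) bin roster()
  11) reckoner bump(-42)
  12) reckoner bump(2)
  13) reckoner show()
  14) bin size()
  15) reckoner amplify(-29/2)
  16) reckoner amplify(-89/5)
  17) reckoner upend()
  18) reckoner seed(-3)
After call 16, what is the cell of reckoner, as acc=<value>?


Answer: acc=-960132/5

Derivation:
! 1. bin recall(k: vacro) : plipuwab
! 2. reckoner seed(x: 44) : 44
! 3. bin lodge(k: vacro, v: 772) : plipuwab
! 4. reckoner amplify(x: -16) : -704
! 5. bin roster() : [vacro]
! 6. bin lodge(k: korn, v: 413) : nil
! 7. bin recall(k: vacro) : 772
! 8. bin drop(k: vacro) : 772
! 9. bin lodge(k: korn, v: snowi) : 413
! 10. bin roster() : [korn]
! 11. reckoner bump(x: -42) : -746
! 12. reckoner bump(x: 2) : -744
! 13. reckoner show() : -744
! 14. bin size() : 1
! 15. reckoner amplify(x: -29/2) : 10788
! 16. reckoner amplify(x: -89/5) : -960132/5
! 17. reckoner upend() : -5/960132
! 18. reckoner seed(x: -3) : -3


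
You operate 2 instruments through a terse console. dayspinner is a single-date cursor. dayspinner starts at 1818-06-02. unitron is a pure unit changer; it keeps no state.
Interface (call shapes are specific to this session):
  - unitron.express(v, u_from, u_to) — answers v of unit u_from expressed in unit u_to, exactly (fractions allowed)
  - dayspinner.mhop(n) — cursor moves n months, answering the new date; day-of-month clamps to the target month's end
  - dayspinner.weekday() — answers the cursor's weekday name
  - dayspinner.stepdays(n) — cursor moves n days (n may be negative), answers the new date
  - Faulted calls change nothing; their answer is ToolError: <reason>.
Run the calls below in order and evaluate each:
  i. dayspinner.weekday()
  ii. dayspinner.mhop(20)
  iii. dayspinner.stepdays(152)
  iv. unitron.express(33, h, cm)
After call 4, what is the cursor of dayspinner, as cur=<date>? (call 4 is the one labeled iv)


Answer: cur=1820-07-03

Derivation:
I run dayspinner.weekday: Tuesday.
Calling dayspinner.mhop with n=20, yielding 1820-02-02.
Calling dayspinner.stepdays with n=152, and observe 1820-07-03.
Now I run unitron.express with v=33, u_from=h, u_to=cm, — result: ToolError: incompatible units.


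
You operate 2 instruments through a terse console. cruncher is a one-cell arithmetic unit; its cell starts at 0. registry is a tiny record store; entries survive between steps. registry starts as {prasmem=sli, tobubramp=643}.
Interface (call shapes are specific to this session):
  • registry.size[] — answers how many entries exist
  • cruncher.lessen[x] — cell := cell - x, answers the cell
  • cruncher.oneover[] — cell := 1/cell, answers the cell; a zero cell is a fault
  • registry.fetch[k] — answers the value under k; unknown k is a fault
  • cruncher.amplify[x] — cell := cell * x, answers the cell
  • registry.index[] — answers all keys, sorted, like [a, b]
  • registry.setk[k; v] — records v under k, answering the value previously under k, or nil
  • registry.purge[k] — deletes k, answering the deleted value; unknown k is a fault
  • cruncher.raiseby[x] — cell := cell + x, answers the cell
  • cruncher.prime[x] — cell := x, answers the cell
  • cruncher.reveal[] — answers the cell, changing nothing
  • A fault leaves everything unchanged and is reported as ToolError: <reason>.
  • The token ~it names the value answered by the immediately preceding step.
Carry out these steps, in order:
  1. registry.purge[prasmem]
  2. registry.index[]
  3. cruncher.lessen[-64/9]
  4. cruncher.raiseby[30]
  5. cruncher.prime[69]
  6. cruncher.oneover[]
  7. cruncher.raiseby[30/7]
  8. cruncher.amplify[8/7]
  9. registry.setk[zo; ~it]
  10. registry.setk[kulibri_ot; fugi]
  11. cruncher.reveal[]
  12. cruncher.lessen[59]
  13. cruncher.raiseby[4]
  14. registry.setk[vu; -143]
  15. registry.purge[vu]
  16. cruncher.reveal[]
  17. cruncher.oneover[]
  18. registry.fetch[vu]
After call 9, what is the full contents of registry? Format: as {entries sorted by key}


Answer: {tobubramp=643, zo=16616/3381}

Derivation:
// 1. registry.purge(k→prasmem) : sli
// 2. registry.index() : [tobubramp]
// 3. cruncher.lessen(x→-64/9) : 64/9
// 4. cruncher.raiseby(x→30) : 334/9
// 5. cruncher.prime(x→69) : 69
// 6. cruncher.oneover() : 1/69
// 7. cruncher.raiseby(x→30/7) : 2077/483
// 8. cruncher.amplify(x→8/7) : 16616/3381
// 9. registry.setk(k→zo, v→~it) : nil
// 10. registry.setk(k→kulibri_ot, v→fugi) : nil
// 11. cruncher.reveal() : 16616/3381
// 12. cruncher.lessen(x→59) : -182863/3381
// 13. cruncher.raiseby(x→4) : -169339/3381
// 14. registry.setk(k→vu, v→-143) : nil
// 15. registry.purge(k→vu) : -143
// 16. cruncher.reveal() : -169339/3381
// 17. cruncher.oneover() : -3381/169339
// 18. registry.fetch(k→vu) : ToolError: no such key vu
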